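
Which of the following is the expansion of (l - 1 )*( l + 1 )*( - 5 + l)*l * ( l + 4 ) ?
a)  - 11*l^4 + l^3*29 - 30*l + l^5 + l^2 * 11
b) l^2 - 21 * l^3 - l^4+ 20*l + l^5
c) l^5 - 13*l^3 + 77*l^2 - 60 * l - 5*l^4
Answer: b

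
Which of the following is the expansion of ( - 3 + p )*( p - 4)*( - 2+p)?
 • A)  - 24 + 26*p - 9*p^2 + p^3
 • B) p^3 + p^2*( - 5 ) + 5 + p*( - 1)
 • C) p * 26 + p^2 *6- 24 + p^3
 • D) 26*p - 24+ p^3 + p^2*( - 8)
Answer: A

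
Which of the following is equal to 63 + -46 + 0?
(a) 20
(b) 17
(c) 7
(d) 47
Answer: b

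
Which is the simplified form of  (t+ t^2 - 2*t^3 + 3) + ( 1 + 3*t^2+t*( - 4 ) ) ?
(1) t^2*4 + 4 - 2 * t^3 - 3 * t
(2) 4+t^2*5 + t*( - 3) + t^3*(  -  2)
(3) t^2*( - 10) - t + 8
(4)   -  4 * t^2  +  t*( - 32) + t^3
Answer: 1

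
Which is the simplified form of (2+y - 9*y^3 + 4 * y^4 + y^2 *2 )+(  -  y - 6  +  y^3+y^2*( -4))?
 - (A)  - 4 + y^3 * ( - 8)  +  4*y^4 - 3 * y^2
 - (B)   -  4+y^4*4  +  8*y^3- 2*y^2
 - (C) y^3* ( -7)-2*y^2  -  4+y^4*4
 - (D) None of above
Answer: D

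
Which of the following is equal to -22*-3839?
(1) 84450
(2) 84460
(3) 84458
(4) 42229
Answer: 3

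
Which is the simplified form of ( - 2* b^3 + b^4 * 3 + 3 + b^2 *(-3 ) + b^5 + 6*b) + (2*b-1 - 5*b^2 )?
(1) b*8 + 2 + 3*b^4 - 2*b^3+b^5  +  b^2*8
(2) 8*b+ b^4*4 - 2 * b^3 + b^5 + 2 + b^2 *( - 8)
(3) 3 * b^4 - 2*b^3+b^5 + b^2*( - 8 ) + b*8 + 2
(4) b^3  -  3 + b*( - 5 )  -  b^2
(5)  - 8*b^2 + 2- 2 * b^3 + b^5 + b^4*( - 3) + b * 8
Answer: 3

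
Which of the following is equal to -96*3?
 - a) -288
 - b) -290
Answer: a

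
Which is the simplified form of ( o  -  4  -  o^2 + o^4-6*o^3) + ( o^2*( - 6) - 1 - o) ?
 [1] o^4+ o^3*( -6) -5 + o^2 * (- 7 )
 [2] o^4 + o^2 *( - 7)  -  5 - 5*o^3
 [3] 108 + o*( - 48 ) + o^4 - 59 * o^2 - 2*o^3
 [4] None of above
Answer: 1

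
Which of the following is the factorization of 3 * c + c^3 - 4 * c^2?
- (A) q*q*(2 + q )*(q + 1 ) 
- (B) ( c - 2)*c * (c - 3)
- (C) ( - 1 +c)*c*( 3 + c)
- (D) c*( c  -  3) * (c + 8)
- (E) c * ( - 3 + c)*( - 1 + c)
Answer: E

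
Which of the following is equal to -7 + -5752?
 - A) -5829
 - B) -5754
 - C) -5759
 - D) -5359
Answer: C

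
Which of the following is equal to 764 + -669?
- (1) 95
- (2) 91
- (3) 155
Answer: 1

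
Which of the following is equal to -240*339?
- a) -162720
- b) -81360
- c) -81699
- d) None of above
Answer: b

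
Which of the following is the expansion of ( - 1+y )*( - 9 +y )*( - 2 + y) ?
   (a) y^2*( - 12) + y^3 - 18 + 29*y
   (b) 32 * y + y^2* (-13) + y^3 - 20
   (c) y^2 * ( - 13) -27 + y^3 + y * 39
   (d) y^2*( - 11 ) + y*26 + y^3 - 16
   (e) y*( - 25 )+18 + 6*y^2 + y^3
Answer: a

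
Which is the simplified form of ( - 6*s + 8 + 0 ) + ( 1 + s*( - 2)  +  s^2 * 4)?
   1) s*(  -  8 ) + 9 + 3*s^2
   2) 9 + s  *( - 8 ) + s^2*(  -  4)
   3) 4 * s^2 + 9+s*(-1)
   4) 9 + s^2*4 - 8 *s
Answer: 4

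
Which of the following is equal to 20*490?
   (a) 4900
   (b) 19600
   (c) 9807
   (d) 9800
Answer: d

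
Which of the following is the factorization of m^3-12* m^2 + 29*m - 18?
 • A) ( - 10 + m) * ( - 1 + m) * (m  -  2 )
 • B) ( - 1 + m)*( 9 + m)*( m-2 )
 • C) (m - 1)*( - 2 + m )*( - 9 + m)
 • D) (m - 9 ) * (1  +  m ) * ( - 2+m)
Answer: C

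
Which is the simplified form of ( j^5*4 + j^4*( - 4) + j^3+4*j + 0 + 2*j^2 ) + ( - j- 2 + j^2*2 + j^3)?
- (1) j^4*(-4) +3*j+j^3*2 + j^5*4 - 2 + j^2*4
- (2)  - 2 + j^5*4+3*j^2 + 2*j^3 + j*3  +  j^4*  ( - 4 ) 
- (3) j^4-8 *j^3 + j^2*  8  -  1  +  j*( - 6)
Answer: 1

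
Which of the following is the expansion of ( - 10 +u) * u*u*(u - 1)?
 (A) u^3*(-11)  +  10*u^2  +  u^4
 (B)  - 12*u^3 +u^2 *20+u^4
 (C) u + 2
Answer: A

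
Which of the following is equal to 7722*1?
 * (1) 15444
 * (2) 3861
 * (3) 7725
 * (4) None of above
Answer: 4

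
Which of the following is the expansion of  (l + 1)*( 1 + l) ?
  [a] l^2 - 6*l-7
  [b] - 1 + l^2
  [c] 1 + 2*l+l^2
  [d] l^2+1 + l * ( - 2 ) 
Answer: c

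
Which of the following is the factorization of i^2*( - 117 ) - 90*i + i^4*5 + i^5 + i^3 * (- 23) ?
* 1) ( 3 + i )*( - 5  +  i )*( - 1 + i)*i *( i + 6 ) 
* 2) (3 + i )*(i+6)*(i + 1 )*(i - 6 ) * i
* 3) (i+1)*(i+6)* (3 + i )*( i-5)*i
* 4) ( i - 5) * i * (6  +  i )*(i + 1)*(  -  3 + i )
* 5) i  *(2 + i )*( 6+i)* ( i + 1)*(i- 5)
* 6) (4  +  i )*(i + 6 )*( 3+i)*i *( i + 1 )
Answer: 3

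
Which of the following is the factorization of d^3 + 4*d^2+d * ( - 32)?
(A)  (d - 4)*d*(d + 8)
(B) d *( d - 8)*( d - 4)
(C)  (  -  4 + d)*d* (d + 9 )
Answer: A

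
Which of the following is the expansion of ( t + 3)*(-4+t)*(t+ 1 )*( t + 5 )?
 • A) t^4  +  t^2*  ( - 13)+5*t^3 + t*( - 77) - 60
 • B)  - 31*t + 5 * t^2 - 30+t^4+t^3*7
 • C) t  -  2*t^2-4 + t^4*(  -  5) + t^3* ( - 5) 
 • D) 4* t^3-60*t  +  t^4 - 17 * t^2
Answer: A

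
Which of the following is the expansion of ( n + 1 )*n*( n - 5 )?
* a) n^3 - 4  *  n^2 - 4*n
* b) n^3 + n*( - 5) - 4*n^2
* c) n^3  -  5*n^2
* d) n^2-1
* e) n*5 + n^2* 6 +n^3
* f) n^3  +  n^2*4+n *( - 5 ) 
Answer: b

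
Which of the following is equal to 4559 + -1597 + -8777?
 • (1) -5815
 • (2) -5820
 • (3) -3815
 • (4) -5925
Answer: 1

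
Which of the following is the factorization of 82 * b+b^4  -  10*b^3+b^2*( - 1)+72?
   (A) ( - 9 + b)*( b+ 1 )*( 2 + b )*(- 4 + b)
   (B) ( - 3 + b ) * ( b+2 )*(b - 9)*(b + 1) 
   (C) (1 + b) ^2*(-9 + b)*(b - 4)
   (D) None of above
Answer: A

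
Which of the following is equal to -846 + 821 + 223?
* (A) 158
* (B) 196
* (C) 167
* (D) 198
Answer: D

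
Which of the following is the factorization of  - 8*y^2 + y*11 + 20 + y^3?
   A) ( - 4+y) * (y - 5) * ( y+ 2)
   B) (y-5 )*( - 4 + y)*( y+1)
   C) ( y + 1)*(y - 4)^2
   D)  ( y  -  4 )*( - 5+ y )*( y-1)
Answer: B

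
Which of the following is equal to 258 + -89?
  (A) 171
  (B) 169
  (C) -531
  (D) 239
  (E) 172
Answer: B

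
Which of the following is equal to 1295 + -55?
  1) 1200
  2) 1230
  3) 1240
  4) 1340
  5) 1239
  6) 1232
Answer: 3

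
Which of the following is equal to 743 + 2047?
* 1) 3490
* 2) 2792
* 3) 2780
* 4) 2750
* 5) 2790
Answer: 5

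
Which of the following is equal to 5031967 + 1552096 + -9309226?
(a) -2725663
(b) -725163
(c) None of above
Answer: c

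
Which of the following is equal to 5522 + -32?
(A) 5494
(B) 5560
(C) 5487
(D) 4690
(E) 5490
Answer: E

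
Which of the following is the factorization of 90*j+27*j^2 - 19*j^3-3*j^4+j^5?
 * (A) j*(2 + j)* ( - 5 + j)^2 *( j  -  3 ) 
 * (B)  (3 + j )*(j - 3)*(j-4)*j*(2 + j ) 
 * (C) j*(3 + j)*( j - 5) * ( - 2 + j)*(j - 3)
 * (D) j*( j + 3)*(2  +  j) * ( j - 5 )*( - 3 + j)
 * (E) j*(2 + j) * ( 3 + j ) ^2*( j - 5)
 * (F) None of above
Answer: D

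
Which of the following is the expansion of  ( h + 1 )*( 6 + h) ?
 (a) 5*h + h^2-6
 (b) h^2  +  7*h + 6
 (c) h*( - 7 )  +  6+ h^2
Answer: b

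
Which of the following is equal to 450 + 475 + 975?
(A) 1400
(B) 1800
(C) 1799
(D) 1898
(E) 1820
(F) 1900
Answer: F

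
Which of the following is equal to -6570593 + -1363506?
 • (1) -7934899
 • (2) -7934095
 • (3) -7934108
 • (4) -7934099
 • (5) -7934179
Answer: 4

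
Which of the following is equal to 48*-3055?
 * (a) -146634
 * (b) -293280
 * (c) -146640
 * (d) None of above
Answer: c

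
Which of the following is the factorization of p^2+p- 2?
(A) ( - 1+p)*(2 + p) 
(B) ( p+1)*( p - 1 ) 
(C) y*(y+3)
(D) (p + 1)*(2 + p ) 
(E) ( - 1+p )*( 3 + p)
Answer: A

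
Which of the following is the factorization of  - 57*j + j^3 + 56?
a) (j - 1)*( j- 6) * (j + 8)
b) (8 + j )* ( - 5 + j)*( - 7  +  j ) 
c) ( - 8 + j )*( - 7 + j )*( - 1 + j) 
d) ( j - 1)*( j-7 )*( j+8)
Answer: d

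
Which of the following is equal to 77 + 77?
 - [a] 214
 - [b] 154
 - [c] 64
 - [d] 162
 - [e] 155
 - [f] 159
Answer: b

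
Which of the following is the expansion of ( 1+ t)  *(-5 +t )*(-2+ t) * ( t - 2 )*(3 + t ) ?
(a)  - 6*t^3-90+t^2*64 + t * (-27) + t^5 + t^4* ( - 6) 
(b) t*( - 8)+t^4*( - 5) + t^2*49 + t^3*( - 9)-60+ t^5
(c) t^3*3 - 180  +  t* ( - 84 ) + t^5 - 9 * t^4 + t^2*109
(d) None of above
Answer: b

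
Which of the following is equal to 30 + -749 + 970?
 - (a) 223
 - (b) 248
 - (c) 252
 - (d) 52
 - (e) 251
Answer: e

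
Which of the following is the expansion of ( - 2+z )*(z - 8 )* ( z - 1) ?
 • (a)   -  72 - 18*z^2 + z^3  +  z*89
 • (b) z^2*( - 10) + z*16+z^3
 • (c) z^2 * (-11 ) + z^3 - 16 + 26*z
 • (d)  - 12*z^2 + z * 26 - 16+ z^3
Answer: c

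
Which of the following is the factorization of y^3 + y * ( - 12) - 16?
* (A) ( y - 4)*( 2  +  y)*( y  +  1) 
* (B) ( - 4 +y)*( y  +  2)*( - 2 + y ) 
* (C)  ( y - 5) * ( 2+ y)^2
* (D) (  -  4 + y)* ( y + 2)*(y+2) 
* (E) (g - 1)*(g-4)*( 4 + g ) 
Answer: D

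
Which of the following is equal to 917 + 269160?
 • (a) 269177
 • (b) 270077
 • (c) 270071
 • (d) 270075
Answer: b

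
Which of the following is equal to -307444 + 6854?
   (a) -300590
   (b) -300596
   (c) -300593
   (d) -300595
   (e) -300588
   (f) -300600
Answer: a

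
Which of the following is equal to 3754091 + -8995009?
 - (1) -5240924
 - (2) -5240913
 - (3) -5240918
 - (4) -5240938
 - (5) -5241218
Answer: 3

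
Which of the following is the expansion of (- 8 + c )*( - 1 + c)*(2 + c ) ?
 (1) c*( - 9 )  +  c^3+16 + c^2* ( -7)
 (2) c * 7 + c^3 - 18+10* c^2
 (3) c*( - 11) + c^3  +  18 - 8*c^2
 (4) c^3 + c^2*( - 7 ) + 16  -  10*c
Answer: 4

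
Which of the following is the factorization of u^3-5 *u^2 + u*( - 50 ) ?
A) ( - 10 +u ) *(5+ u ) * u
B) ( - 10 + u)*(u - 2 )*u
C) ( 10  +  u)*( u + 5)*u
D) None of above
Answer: A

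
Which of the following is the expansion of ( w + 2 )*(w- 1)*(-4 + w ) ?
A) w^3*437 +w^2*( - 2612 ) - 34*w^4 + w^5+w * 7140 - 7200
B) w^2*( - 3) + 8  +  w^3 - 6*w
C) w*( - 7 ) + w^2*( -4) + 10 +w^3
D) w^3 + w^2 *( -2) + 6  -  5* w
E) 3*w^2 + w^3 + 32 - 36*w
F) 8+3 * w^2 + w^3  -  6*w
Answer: B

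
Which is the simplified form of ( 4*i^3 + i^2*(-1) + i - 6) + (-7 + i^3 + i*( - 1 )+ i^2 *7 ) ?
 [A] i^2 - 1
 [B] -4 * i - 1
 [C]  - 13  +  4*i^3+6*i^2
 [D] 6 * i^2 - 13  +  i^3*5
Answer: D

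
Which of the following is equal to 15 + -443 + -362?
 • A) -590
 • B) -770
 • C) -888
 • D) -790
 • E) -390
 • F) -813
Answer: D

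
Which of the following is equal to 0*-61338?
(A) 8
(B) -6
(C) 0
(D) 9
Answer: C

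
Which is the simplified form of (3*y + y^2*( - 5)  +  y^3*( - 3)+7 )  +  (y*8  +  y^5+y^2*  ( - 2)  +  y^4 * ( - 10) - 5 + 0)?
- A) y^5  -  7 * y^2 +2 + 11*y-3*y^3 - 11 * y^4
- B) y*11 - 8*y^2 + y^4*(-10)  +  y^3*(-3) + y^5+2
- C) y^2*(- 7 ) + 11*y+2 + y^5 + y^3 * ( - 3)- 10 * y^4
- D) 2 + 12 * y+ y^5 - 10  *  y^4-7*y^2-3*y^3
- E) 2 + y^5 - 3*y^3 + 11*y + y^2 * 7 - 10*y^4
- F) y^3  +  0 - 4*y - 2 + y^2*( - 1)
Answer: C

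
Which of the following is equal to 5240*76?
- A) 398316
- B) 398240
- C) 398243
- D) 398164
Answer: B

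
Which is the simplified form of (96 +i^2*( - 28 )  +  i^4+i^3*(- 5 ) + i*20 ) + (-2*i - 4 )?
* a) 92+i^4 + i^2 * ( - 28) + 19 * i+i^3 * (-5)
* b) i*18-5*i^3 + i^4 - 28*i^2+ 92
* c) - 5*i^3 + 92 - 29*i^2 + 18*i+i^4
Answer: b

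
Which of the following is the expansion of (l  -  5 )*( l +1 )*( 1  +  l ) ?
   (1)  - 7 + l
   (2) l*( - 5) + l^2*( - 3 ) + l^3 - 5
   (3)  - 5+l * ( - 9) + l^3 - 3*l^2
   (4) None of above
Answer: 3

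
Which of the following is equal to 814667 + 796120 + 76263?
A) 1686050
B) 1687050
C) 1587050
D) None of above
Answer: B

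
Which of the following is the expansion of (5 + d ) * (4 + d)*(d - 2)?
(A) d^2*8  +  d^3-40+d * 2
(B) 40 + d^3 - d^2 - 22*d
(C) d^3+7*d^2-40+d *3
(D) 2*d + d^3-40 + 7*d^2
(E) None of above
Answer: D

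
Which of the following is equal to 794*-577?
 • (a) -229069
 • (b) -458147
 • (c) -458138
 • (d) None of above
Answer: c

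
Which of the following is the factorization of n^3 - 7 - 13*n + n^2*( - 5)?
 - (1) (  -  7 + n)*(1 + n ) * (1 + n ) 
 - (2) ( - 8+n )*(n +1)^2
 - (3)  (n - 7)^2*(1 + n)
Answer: 1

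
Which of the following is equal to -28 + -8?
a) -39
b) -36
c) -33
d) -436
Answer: b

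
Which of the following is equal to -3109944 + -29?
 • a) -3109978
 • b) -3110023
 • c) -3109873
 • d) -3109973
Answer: d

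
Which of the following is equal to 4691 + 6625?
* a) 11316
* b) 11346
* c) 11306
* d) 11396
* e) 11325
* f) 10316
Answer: a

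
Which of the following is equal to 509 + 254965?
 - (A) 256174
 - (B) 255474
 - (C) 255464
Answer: B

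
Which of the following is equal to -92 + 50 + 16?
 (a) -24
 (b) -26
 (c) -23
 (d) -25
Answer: b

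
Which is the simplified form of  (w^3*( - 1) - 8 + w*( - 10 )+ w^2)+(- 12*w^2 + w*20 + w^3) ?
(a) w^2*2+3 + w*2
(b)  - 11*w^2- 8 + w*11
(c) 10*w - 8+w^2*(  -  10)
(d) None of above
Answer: d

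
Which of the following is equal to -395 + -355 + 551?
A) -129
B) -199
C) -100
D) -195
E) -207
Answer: B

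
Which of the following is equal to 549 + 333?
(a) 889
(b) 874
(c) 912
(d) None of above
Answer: d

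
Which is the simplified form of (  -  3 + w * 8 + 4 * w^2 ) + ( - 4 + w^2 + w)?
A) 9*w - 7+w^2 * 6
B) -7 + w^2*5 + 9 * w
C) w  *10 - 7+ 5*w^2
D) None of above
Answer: B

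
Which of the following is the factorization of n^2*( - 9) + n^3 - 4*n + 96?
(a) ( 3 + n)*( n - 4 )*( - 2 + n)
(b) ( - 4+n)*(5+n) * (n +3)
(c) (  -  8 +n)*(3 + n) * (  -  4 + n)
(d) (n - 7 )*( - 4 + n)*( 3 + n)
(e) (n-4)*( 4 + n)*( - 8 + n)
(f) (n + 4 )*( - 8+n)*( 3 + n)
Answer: c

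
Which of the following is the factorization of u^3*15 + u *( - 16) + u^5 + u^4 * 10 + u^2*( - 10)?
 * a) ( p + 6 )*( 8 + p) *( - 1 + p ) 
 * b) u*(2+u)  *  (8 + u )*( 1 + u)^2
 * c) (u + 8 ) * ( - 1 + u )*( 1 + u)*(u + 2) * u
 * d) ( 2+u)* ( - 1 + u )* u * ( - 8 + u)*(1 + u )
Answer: c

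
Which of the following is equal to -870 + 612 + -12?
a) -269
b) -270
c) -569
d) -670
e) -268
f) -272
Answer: b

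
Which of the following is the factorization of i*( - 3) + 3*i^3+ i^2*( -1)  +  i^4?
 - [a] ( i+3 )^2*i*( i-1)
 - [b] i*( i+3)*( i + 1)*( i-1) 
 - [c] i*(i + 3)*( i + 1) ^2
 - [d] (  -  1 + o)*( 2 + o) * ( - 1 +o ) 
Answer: b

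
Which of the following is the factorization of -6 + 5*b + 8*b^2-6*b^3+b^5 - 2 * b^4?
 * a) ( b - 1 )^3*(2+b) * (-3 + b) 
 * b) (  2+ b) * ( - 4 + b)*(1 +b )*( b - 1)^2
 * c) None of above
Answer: c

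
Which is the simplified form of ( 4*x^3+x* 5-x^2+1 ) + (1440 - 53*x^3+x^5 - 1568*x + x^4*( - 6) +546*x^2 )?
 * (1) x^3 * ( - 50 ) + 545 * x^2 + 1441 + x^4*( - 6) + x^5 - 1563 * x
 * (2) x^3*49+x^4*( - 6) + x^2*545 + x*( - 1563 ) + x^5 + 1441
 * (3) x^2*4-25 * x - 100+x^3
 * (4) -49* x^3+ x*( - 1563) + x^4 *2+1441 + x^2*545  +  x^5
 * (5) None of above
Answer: 5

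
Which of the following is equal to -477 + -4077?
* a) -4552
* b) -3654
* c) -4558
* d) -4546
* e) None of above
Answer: e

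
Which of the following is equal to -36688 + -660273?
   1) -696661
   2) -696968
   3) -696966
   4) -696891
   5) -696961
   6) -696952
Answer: 5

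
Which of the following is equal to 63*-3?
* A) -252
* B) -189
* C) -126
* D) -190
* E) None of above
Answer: B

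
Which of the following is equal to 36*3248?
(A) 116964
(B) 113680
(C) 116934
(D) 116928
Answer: D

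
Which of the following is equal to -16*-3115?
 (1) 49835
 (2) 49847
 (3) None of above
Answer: 3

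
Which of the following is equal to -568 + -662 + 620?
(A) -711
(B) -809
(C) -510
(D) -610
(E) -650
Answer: D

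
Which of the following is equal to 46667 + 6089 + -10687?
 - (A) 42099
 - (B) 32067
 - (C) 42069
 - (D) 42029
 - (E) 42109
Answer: C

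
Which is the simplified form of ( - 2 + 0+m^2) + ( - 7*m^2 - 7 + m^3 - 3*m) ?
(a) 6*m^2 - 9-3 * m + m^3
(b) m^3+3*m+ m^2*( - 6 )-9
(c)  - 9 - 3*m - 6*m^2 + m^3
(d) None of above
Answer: c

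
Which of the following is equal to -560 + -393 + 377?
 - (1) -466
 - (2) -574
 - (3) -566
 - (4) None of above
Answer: 4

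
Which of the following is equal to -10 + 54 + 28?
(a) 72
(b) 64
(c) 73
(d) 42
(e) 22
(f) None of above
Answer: a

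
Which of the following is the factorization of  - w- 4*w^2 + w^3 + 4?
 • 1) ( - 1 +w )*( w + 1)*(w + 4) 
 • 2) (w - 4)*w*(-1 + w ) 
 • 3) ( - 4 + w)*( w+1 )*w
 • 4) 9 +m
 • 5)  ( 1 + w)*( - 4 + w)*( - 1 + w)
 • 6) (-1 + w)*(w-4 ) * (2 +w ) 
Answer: 5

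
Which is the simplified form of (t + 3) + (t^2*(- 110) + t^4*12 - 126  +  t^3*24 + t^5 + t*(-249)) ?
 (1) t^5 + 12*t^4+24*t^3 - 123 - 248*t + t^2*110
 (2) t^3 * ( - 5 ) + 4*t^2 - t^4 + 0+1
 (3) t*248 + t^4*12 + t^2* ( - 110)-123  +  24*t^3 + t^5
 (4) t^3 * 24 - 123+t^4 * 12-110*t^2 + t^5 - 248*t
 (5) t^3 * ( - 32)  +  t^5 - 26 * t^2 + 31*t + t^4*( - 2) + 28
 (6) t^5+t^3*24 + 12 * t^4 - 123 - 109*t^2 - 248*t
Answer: 4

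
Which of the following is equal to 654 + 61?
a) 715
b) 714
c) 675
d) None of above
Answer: a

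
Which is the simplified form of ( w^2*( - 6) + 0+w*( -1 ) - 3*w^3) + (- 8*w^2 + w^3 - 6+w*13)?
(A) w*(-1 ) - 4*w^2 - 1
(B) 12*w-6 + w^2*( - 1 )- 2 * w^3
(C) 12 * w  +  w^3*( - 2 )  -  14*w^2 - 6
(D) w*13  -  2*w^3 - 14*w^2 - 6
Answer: C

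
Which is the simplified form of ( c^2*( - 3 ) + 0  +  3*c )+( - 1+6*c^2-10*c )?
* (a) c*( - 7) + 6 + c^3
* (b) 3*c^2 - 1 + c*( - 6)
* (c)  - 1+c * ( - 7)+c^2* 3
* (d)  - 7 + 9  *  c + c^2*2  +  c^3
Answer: c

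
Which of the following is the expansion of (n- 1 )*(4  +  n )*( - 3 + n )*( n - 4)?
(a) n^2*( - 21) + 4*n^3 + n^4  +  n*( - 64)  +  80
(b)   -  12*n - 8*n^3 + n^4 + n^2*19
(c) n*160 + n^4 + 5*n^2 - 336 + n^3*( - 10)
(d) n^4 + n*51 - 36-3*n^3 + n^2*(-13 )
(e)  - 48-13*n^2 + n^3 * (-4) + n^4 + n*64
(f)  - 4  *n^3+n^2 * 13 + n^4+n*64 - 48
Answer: e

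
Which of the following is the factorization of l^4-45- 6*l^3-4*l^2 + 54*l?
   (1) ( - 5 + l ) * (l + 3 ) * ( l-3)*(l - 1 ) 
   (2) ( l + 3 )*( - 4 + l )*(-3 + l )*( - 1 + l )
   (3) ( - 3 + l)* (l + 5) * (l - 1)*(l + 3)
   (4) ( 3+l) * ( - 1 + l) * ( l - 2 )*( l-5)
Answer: 1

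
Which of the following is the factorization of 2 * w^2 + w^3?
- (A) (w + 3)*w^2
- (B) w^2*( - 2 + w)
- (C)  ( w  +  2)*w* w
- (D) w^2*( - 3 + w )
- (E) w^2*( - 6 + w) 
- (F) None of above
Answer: C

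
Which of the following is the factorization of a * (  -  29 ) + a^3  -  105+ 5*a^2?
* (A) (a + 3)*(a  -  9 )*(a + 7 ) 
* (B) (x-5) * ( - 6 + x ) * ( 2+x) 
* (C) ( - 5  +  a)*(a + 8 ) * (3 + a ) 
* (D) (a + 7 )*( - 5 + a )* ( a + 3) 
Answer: D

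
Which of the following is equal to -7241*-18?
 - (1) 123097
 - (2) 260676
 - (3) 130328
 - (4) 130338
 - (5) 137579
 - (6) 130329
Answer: 4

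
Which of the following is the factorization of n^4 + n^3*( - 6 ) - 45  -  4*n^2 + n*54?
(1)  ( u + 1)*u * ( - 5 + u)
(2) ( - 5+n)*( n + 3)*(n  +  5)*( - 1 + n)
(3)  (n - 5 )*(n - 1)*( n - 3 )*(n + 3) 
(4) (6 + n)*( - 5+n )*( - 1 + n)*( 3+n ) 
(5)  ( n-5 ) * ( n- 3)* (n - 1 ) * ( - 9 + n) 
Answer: 3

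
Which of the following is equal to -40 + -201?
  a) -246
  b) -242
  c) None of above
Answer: c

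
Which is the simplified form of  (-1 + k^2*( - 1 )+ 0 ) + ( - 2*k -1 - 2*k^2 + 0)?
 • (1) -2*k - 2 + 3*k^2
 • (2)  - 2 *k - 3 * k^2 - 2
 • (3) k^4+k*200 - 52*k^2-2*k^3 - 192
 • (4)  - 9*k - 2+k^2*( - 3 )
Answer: 2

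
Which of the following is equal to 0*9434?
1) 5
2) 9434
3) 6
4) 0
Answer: 4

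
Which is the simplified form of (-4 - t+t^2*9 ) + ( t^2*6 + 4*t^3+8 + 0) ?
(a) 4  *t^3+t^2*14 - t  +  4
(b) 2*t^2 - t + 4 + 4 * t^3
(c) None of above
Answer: c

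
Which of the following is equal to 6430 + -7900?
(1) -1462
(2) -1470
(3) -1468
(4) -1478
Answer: 2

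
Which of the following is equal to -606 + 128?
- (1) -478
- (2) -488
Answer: 1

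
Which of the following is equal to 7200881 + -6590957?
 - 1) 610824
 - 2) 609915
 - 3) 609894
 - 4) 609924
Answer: 4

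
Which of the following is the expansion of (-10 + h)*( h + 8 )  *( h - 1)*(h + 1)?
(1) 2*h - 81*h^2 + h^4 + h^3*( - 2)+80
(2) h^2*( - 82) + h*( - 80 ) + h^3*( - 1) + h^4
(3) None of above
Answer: 1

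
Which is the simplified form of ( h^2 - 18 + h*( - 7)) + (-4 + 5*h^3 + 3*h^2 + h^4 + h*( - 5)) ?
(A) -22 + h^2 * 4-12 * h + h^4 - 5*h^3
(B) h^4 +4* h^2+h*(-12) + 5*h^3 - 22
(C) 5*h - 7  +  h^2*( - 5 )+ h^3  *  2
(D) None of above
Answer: B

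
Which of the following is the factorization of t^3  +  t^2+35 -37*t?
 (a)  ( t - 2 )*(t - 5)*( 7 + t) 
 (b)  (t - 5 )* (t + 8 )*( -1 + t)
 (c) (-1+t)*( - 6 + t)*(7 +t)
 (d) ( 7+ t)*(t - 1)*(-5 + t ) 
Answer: d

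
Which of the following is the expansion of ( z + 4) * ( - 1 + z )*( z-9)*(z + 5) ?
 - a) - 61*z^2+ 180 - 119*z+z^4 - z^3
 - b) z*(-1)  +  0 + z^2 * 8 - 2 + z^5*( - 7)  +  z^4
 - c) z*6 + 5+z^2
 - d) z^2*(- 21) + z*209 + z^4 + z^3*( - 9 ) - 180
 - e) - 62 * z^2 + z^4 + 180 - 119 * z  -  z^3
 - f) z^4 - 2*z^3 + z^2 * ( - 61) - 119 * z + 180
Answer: a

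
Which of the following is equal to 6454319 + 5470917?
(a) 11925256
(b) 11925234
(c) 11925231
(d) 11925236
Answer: d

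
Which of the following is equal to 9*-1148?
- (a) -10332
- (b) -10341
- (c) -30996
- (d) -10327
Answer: a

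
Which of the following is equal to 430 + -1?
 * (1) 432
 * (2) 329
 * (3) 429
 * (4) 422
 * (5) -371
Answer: 3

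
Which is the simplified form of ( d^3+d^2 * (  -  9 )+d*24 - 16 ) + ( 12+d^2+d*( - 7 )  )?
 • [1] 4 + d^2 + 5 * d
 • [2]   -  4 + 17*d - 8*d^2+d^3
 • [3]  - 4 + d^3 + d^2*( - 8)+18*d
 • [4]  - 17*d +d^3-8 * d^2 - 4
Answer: 2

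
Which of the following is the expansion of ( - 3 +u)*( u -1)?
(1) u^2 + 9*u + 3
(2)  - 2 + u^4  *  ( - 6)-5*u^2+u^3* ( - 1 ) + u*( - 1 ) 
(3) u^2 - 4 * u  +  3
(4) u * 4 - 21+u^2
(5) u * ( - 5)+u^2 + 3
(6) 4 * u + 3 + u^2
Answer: 3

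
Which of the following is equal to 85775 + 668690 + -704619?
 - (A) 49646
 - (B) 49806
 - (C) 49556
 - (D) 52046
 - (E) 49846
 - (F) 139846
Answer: E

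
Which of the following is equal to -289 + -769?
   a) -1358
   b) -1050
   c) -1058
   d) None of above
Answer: c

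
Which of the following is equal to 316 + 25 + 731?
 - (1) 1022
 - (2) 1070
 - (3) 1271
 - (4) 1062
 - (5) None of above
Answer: 5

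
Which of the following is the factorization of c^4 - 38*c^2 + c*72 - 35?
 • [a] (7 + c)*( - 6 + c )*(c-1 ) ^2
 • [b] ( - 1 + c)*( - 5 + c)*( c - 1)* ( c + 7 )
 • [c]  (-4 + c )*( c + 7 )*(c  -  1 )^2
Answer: b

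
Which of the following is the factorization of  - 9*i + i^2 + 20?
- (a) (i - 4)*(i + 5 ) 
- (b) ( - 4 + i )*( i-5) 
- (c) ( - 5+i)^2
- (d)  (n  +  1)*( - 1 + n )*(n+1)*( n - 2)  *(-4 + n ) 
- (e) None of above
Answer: b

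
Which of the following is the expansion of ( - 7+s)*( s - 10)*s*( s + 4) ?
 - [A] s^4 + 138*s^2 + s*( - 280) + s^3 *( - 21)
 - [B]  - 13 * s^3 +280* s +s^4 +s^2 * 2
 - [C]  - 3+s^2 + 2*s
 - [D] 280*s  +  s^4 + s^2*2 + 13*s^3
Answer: B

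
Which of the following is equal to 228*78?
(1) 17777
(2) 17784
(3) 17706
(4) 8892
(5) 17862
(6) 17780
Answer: 2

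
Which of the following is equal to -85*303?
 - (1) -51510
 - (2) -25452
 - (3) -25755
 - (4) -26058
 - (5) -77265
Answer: 3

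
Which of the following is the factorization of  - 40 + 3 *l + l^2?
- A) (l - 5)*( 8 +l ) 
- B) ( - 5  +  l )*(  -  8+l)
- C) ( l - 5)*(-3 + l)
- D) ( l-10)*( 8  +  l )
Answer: A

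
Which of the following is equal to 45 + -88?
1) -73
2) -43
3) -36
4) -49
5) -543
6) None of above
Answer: 2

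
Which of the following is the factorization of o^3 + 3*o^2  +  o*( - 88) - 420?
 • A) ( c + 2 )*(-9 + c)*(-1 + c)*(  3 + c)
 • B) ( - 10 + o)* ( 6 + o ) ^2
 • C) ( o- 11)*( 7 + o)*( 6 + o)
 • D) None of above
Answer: D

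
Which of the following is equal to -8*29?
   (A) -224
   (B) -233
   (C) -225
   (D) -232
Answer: D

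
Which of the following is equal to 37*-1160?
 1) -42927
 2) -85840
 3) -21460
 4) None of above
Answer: 4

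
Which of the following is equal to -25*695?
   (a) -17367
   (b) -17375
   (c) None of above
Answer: b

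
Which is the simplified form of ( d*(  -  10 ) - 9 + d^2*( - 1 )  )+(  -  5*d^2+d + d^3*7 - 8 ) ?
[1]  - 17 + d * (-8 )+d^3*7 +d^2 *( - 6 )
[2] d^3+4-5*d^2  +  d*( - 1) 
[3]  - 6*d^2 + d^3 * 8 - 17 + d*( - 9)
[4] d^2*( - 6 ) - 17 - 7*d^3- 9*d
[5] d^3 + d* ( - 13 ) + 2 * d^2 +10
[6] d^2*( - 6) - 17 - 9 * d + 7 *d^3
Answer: 6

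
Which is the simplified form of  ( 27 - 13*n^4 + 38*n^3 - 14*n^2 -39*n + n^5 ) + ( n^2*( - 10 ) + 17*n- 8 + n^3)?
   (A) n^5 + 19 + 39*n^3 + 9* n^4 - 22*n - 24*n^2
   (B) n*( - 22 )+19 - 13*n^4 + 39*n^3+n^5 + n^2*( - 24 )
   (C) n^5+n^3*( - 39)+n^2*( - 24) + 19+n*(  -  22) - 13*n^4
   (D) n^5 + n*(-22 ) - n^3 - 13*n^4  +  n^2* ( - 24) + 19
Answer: B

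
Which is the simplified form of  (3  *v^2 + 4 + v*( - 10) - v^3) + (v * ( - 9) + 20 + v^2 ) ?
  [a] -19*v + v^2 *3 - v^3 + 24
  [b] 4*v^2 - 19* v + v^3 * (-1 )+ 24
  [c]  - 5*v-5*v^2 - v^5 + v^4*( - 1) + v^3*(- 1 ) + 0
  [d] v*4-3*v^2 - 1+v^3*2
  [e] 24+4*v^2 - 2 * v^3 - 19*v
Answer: b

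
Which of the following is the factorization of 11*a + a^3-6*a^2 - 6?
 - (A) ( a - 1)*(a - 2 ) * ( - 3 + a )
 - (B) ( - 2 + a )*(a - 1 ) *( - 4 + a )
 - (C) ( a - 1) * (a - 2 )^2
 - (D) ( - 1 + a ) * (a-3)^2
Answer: A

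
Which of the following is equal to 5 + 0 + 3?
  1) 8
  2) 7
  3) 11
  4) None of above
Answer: 1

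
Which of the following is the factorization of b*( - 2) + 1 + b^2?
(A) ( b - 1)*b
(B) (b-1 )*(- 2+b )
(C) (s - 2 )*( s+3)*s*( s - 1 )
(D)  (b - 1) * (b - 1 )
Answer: D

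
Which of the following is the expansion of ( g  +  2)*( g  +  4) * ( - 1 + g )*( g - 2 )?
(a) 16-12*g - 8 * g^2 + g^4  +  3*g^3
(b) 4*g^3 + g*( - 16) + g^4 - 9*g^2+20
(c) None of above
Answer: a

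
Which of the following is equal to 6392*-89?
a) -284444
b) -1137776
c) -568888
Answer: c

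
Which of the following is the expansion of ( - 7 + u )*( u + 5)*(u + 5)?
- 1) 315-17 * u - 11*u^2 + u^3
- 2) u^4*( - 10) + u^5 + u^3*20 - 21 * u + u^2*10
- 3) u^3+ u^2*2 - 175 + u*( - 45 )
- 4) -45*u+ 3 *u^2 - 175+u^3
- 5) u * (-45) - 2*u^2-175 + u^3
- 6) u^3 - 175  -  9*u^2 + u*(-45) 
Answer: 4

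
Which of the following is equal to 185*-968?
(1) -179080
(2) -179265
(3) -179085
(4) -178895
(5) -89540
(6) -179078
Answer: 1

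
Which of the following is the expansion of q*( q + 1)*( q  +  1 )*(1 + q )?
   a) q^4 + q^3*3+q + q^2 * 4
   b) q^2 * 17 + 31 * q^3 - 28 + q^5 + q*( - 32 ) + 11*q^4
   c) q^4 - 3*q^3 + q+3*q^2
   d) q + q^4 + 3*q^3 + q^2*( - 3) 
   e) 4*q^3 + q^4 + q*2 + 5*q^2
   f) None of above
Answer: f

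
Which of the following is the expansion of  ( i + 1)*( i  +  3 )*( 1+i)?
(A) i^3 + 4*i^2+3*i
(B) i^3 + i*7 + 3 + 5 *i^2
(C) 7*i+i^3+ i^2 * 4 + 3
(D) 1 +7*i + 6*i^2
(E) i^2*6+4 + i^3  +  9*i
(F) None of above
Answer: B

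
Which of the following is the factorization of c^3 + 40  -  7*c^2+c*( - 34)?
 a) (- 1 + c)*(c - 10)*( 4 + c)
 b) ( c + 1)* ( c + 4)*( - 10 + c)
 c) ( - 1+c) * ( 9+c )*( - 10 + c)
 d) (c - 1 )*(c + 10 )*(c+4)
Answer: a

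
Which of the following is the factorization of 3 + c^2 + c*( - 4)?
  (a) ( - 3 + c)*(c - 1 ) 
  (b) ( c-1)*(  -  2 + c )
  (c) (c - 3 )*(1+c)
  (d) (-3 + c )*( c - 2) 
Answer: a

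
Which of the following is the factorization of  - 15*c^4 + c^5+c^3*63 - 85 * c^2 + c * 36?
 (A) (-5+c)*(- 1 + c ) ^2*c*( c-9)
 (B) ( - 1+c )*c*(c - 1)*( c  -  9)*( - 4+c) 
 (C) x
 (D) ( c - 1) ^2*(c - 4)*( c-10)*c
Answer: B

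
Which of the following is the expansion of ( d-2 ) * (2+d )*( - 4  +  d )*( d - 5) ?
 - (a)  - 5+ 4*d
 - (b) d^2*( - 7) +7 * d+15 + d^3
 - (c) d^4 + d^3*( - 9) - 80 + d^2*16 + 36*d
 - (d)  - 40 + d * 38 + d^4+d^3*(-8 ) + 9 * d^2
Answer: c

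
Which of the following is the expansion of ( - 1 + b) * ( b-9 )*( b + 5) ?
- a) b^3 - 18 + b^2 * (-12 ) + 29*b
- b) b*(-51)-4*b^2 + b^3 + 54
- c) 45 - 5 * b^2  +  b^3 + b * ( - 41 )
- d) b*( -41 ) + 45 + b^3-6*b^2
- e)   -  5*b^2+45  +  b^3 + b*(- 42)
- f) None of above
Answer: c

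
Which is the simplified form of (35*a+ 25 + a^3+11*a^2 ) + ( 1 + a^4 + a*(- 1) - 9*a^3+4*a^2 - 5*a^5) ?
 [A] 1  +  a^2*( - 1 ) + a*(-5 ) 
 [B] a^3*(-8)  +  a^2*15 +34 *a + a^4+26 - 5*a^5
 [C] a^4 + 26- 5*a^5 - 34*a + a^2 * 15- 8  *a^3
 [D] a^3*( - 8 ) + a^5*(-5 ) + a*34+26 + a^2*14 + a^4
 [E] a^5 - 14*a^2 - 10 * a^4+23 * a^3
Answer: B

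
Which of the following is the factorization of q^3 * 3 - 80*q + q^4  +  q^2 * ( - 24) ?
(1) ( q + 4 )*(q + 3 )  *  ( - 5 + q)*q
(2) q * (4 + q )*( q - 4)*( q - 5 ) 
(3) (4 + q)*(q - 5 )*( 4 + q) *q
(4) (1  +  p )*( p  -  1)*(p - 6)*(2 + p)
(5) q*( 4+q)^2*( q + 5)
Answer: 3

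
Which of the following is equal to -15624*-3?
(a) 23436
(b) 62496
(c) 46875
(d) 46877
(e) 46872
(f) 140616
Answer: e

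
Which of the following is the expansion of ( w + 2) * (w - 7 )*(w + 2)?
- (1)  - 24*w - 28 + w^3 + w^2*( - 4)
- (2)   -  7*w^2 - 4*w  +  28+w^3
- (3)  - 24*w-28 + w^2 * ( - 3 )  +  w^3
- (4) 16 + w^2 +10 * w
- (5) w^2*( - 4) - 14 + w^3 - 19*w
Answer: 3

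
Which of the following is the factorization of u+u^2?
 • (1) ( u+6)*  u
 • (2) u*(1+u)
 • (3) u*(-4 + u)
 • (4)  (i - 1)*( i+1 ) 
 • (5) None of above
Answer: 2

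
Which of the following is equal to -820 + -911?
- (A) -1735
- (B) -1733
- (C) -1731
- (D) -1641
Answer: C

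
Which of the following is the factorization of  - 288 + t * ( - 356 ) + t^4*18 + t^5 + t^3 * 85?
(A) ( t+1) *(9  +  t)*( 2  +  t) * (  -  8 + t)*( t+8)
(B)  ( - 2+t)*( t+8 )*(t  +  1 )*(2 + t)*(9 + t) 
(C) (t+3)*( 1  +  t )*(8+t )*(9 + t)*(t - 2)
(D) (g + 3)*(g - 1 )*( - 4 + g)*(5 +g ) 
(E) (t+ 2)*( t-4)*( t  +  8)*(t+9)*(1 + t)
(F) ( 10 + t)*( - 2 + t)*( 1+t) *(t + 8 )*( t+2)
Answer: B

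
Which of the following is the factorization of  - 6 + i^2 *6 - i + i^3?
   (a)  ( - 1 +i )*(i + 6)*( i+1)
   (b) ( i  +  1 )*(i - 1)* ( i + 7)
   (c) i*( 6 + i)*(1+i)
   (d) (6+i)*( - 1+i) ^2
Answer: a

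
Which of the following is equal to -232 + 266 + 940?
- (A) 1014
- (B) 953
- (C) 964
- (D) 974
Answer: D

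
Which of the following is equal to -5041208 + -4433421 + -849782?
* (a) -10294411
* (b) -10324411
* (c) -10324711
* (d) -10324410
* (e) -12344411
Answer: b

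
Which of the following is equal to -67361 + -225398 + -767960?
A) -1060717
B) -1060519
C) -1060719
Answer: C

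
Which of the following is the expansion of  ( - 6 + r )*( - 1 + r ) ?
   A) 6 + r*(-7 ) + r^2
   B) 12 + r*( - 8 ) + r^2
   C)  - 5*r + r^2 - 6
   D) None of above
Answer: A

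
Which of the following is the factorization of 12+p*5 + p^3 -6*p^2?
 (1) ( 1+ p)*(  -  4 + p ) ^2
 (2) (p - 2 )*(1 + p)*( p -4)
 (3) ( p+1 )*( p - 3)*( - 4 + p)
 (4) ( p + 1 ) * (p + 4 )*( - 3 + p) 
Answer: 3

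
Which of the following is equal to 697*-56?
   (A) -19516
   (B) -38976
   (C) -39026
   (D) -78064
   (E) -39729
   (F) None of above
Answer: F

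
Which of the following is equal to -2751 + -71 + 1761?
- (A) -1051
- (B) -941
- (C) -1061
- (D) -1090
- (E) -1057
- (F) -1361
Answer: C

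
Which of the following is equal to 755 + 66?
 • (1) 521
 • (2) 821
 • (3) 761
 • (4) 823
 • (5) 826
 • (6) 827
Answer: 2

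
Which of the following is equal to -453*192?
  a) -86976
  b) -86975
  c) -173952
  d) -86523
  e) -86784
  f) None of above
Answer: a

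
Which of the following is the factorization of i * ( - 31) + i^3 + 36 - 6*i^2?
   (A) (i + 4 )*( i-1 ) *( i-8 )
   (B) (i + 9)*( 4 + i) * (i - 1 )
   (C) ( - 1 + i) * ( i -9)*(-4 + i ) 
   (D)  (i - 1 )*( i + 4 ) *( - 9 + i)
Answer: D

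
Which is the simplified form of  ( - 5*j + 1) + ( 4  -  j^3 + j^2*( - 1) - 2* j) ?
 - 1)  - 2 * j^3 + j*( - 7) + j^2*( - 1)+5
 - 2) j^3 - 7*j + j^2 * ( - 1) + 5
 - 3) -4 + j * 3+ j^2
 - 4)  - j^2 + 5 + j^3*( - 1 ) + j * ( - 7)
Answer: 4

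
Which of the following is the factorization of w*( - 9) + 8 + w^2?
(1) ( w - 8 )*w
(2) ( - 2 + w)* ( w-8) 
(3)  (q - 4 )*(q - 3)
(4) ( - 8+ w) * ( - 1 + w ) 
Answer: 4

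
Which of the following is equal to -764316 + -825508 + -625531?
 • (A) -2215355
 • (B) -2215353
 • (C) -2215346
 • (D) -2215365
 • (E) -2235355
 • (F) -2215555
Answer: A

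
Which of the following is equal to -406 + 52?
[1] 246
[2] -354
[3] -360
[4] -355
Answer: 2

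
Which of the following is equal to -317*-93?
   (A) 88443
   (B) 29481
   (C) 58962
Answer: B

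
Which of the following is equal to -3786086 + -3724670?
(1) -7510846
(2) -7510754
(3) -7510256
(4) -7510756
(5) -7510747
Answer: 4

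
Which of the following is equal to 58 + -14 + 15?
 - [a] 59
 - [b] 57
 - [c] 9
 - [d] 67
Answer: a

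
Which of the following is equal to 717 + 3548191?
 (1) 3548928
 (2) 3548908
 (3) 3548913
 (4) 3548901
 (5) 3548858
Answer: 2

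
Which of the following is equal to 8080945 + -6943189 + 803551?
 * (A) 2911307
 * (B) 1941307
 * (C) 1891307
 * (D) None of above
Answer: B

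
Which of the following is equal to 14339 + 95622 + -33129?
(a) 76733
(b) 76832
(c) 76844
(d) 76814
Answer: b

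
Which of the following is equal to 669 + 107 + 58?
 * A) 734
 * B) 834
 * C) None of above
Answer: B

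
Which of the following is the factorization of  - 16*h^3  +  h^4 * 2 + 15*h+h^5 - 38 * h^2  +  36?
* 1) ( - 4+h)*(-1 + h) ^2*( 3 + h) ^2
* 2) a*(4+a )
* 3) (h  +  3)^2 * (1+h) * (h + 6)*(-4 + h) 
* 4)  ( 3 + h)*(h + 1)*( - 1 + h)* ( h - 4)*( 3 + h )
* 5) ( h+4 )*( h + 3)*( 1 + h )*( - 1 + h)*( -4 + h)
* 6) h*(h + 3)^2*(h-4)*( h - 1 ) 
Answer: 4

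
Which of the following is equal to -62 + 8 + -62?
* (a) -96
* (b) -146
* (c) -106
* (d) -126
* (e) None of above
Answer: e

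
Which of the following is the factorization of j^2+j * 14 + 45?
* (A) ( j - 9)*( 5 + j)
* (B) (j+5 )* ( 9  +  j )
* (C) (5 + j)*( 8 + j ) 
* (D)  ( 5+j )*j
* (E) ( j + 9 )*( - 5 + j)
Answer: B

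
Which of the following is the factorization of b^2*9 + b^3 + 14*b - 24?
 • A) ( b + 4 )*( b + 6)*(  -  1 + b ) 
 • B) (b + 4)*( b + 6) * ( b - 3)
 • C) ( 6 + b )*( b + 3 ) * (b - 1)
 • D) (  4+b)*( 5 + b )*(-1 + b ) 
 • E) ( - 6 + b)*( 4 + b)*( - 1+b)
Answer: A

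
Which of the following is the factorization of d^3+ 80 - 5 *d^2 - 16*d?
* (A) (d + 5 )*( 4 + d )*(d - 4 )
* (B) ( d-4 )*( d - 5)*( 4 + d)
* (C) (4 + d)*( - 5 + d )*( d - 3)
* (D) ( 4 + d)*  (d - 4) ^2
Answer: B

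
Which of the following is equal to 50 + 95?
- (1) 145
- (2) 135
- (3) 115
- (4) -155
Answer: 1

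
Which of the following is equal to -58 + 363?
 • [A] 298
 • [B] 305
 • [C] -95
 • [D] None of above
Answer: B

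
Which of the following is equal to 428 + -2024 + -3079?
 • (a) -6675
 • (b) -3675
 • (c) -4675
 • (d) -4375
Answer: c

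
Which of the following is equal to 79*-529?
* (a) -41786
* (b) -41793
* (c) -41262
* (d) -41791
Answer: d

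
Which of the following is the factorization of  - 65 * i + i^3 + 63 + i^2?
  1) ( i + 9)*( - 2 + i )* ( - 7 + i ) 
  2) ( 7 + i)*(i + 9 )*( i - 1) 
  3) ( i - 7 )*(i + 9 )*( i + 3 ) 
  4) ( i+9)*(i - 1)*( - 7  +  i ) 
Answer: 4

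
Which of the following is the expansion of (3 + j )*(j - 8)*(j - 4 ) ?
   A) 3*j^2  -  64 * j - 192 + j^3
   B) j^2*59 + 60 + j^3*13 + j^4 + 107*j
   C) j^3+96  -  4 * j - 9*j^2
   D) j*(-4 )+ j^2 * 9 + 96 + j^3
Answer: C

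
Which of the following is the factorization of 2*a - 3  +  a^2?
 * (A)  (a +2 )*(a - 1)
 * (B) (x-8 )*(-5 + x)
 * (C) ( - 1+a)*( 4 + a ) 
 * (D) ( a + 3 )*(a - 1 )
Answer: D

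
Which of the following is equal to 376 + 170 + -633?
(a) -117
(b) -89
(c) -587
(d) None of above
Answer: d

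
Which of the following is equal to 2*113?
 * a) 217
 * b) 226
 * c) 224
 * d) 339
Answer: b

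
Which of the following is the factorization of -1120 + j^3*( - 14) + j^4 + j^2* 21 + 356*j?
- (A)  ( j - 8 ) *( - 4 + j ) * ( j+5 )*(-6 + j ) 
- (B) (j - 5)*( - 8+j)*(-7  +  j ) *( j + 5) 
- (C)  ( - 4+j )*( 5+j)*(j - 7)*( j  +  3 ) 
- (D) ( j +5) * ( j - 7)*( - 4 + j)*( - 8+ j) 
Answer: D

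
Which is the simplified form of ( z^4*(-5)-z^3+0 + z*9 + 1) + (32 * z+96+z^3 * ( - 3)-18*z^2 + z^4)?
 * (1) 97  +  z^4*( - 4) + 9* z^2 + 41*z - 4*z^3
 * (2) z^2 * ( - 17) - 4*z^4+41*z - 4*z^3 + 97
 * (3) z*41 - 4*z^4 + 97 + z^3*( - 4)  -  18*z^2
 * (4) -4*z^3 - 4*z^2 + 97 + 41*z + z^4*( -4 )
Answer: 3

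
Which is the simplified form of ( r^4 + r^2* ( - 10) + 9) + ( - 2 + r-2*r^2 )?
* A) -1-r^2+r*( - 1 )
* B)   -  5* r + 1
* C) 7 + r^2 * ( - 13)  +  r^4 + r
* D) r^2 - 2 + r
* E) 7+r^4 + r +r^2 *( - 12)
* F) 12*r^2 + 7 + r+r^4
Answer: E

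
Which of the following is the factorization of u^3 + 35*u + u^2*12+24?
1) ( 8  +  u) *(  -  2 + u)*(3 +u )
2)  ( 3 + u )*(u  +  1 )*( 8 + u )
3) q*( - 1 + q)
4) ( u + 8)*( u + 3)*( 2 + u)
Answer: 2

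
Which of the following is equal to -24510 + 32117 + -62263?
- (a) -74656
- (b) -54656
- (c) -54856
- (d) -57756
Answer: b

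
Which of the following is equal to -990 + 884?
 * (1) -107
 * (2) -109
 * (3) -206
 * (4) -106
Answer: 4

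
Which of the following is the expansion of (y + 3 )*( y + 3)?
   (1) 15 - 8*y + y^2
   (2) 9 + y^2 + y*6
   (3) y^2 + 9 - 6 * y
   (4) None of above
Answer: 2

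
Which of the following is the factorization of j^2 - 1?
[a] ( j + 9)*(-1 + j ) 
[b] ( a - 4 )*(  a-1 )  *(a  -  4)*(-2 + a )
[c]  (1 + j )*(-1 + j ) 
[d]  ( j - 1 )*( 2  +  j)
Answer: c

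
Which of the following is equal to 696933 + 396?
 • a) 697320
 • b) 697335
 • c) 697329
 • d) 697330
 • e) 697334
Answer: c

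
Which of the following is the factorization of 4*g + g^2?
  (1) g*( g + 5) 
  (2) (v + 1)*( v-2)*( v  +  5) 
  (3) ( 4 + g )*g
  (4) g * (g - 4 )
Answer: 3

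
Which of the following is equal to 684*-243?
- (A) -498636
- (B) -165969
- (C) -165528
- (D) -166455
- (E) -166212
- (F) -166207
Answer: E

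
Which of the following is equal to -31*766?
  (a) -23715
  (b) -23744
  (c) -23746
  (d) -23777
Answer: c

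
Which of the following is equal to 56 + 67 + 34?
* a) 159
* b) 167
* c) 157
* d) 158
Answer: c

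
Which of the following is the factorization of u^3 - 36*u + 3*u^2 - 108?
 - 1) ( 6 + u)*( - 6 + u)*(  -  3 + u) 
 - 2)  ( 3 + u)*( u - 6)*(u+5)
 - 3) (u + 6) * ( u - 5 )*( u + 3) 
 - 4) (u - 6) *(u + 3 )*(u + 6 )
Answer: 4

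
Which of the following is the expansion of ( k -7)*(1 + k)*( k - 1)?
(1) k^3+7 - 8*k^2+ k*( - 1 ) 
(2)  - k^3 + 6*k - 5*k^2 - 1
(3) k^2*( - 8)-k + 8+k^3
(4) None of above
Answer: 4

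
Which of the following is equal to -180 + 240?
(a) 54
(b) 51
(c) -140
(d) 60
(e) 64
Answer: d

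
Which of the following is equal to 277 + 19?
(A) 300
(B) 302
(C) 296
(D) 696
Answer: C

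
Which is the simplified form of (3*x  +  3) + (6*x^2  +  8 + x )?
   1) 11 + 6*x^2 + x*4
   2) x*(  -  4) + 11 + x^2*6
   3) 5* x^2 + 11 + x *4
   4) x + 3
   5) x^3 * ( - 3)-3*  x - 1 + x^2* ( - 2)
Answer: 1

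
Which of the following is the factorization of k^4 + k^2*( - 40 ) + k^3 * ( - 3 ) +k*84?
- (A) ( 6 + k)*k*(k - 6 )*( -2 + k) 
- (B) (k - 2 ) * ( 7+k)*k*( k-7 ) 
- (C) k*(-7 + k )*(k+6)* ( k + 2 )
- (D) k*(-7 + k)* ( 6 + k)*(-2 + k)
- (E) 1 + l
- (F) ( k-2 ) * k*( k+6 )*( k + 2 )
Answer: D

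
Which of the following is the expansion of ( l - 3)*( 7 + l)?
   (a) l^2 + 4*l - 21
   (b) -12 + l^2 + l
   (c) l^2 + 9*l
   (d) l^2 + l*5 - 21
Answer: a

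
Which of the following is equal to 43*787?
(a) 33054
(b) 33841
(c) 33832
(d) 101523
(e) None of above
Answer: b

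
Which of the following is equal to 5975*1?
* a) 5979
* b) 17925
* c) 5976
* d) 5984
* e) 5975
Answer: e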